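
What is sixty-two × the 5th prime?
Convert sixty-two (English words) → 62 (decimal)
Convert the 5th prime (prime index) → 11 (decimal)
Compute 62 × 11 = 682
682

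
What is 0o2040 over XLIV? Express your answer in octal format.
Convert 0o2040 (octal) → 2×512 + 4×8 = 1056 (decimal)
Convert XLIV (Roman numeral) → 40 + 4 = 44 (decimal)
Compute 1056 ÷ 44 = 24
Convert 24 (decimal) → 24 = 3×8 → 0o30 (octal)
0o30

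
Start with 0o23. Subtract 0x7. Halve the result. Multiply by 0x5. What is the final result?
Convert 0o23 (octal) → 2×8 + 3 = 19 (decimal)
Start: 19
Convert 0x7 (hexadecimal) → 7 (decimal)
19 - 7 = 12
12 ÷ 2 = 6
Convert 0x5 (hexadecimal) → 5 (decimal)
6 × 5 = 30
30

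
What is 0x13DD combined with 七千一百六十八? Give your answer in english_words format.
Convert 0x13DD (hexadecimal) → 1×4096 + 3×256 + 13×16 + 13 = 5085 (decimal)
Convert 七千一百六十八 (Chinese numeral) → 7×1000 + 1×100 + 6×10 + 8 = 7168 (decimal)
Compute 5085 + 7168 = 12253
Convert 12253 (decimal) → 12253 = 12×1000 + 2×100 + 53 → twelve thousand two hundred fifty-three (English words)
twelve thousand two hundred fifty-three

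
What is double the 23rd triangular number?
The 23rd triangular number = 23×24/2 = 276
Compute 276 × 2 = 552
552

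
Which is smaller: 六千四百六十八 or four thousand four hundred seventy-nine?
Convert 六千四百六十八 (Chinese numeral) → 6×1000 + 4×100 + 6×10 + 8 = 6468 (decimal)
Convert four thousand four hundred seventy-nine (English words) → 4×1000 + 4×100 + 79 = 4479 (decimal)
Compare 6468 vs 4479: smaller = 4479
4479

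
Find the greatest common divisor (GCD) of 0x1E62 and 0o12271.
Convert 0x1E62 (hexadecimal) → 1×4096 + 14×256 + 6×16 + 2 = 7778 (decimal)
Convert 0o12271 (octal) → 1×4096 + 2×512 + 2×64 + 7×8 + 1 = 5305 (decimal)
Compute gcd(7778, 5305) = 1
1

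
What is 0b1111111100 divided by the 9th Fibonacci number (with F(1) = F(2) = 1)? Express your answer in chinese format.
Convert 0b1111111100 (binary) → 512 + 256 + 128 + 64 + 32 + 16 + 8 + 4 = 1020 (decimal)
Convert the 9th Fibonacci number (with F(1) = F(2) = 1) (Fibonacci index) → 1, 1, 2, 3, 5, 8, 13, 21, 34 → 34 (decimal)
Compute 1020 ÷ 34 = 30
Convert 30 (decimal) → 30 = 3×10 → 三十 (Chinese numeral)
三十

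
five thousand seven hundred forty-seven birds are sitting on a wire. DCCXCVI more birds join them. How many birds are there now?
Convert five thousand seven hundred forty-seven (English words) → 5×1000 + 7×100 + 47 = 5747 (decimal)
Convert DCCXCVI (Roman numeral) → 500 + 100 + 100 + 90 + 5 + 1 = 796 (decimal)
Compute 5747 + 796 = 6543
6543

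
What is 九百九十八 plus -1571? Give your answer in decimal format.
Convert 九百九十八 (Chinese numeral) → 9×100 + 9×10 + 8 = 998 (decimal)
Compute 998 + -1571 = -573
-573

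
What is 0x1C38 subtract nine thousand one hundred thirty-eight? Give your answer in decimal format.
Convert 0x1C38 (hexadecimal) → 1×4096 + 12×256 + 3×16 + 8 = 7224 (decimal)
Convert nine thousand one hundred thirty-eight (English words) → 9×1000 + 1×100 + 38 = 9138 (decimal)
Compute 7224 - 9138 = -1914
-1914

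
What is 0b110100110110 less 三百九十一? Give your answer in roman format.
Convert 0b110100110110 (binary) → 2048 + 1024 + 256 + 32 + 16 + 4 + 2 = 3382 (decimal)
Convert 三百九十一 (Chinese numeral) → 3×100 + 9×10 + 1 = 391 (decimal)
Compute 3382 - 391 = 2991
Convert 2991 (decimal) → 2991 = 1000 + 1000 + 900 + 90 + 1 → MMCMXCI (Roman numeral)
MMCMXCI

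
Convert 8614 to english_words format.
Convert 8614 (decimal) → 8614 = 8×1000 + 6×100 + 14 → eight thousand six hundred fourteen (English words)
eight thousand six hundred fourteen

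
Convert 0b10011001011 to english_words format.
Convert 0b10011001011 (binary) → 1024 + 128 + 64 + 8 + 2 + 1 = 1227 (decimal)
Convert 1227 (decimal) → 1227 = 1×1000 + 2×100 + 27 → one thousand two hundred twenty-seven (English words)
one thousand two hundred twenty-seven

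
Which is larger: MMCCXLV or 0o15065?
Convert MMCCXLV (Roman numeral) → 1000 + 1000 + 100 + 100 + 40 + 5 = 2245 (decimal)
Convert 0o15065 (octal) → 1×4096 + 5×512 + 6×8 + 5 = 6709 (decimal)
Compare 2245 vs 6709: larger = 6709
6709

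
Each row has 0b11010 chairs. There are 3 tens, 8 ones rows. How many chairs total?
Convert 0b11010 (binary) → 16 + 8 + 2 = 26 (decimal)
Convert 3 tens, 8 ones (place-value notation) → 3×10 + 8 = 38 (decimal)
Compute 26 × 38 = 988
988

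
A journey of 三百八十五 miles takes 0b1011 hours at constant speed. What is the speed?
Convert 三百八十五 (Chinese numeral) → 3×100 + 8×10 + 5 = 385 (decimal)
Convert 0b1011 (binary) → 8 + 2 + 1 = 11 (decimal)
Compute 385 ÷ 11 = 35
35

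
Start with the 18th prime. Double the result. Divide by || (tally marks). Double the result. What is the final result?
Convert the 18th prime (prime index) → 61 (decimal)
Start: 61
61 × 2 = 122
Convert || (tally marks) → 2 (decimal)
122 ÷ 2 = 61
61 × 2 = 122
122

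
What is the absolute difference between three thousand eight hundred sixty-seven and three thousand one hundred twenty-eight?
Convert three thousand eight hundred sixty-seven (English words) → 3×1000 + 8×100 + 67 = 3867 (decimal)
Convert three thousand one hundred twenty-eight (English words) → 3×1000 + 1×100 + 28 = 3128 (decimal)
Compute |3867 - 3128| = 739
739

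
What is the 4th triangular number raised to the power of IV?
Convert the 4th triangular number (triangular index) → 4×5/2 = 10 (decimal)
Convert IV (Roman numeral) → 4 (decimal)
Compute 10 ^ 4 = 10000
10000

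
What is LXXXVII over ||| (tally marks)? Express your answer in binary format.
Convert LXXXVII (Roman numeral) → 50 + 10 + 10 + 10 + 5 + 1 + 1 = 87 (decimal)
Convert ||| (tally marks) → 3 (decimal)
Compute 87 ÷ 3 = 29
Convert 29 (decimal) → 29 = 16 + 8 + 4 + 1 → 0b11101 (binary)
0b11101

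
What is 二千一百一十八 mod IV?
Convert 二千一百一十八 (Chinese numeral) → 2×1000 + 1×100 + 1×10 + 8 = 2118 (decimal)
Convert IV (Roman numeral) → 4 (decimal)
Compute 2118 mod 4 = 2
2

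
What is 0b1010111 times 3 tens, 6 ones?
Convert 0b1010111 (binary) → 64 + 16 + 4 + 2 + 1 = 87 (decimal)
Convert 3 tens, 6 ones (place-value notation) → 3×10 + 6 = 36 (decimal)
Compute 87 × 36 = 3132
3132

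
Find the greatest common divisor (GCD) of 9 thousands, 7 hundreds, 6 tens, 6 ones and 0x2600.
Convert 9 thousands, 7 hundreds, 6 tens, 6 ones (place-value notation) → 9×1000 + 7×100 + 6×10 + 6 = 9766 (decimal)
Convert 0x2600 (hexadecimal) → 2×4096 + 6×256 = 9728 (decimal)
Compute gcd(9766, 9728) = 38
38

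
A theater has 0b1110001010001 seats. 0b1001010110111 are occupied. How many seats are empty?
Convert 0b1110001010001 (binary) → 4096 + 2048 + 1024 + 64 + 16 + 1 = 7249 (decimal)
Convert 0b1001010110111 (binary) → 4096 + 512 + 128 + 32 + 16 + 4 + 2 + 1 = 4791 (decimal)
Compute 7249 - 4791 = 2458
2458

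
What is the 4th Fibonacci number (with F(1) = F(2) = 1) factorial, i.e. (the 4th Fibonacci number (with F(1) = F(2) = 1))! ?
Convert the 4th Fibonacci number (with F(1) = F(2) = 1) (Fibonacci index) → 1, 1, 2, 3 → 3 (decimal)
Compute 3! = 6
6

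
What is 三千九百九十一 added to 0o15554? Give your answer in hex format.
Convert 三千九百九十一 (Chinese numeral) → 3×1000 + 9×100 + 9×10 + 1 = 3991 (decimal)
Convert 0o15554 (octal) → 1×4096 + 5×512 + 5×64 + 5×8 + 4 = 7020 (decimal)
Compute 3991 + 7020 = 11011
Convert 11011 (decimal) → 11011 = 2×4096 + 11×256 + 3 → 0x2B03 (hexadecimal)
0x2B03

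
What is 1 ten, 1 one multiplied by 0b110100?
Convert 1 ten, 1 one (place-value notation) → 1×10 + 1 = 11 (decimal)
Convert 0b110100 (binary) → 32 + 16 + 4 = 52 (decimal)
Compute 11 × 52 = 572
572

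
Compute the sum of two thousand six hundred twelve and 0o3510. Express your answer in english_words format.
Convert two thousand six hundred twelve (English words) → 2×1000 + 6×100 + 12 = 2612 (decimal)
Convert 0o3510 (octal) → 3×512 + 5×64 + 1×8 = 1864 (decimal)
Compute 2612 + 1864 = 4476
Convert 4476 (decimal) → 4476 = 4×1000 + 4×100 + 76 → four thousand four hundred seventy-six (English words)
four thousand four hundred seventy-six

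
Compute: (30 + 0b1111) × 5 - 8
Convert 0b1111 (binary) → 8 + 4 + 2 + 1 = 15 (decimal)
Expression in decimal: (30 + 15) × 5 - 8
Parentheses first: 30 + 15 = 45
Multiply: 45 × 5 = 225
Subtract: 225 - 8 = 217
217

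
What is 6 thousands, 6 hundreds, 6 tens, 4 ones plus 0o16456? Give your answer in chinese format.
Convert 6 thousands, 6 hundreds, 6 tens, 4 ones (place-value notation) → 6×1000 + 6×100 + 6×10 + 4 = 6664 (decimal)
Convert 0o16456 (octal) → 1×4096 + 6×512 + 4×64 + 5×8 + 6 = 7470 (decimal)
Compute 6664 + 7470 = 14134
Convert 14134 (decimal) → 14134 = 1×10000 + 4×1000 + 1×100 + 3×10 + 4 → 一万四千一百三十四 (Chinese numeral)
一万四千一百三十四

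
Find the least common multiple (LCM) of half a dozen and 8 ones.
Convert half a dozen (colloquial) → 6 (decimal)
Convert 8 ones (place-value notation) → 8 (decimal)
Compute lcm(6, 8) = 24
24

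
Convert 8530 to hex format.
Convert 8530 (decimal) → 8530 = 2×4096 + 1×256 + 5×16 + 2 → 0x2152 (hexadecimal)
0x2152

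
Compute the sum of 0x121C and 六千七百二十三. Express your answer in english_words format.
Convert 0x121C (hexadecimal) → 1×4096 + 2×256 + 1×16 + 12 = 4636 (decimal)
Convert 六千七百二十三 (Chinese numeral) → 6×1000 + 7×100 + 2×10 + 3 = 6723 (decimal)
Compute 4636 + 6723 = 11359
Convert 11359 (decimal) → 11359 = 11×1000 + 3×100 + 59 → eleven thousand three hundred fifty-nine (English words)
eleven thousand three hundred fifty-nine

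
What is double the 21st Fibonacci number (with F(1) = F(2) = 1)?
The 21st Fibonacci number (with F(1) = F(2) = 1) = 10946
Compute 10946 × 2 = 21892
21892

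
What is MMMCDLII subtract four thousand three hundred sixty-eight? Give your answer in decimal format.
Convert MMMCDLII (Roman numeral) → 1000 + 1000 + 1000 + 400 + 50 + 1 + 1 = 3452 (decimal)
Convert four thousand three hundred sixty-eight (English words) → 4×1000 + 3×100 + 68 = 4368 (decimal)
Compute 3452 - 4368 = -916
-916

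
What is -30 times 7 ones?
Convert 7 ones (place-value notation) → 7 (decimal)
Compute -30 × 7 = -210
-210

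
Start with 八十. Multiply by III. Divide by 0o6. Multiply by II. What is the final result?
Convert 八十 (Chinese numeral) → 8×10 = 80 (decimal)
Start: 80
Convert III (Roman numeral) → 1 + 1 + 1 = 3 (decimal)
80 × 3 = 240
Convert 0o6 (octal) → 6 (decimal)
240 ÷ 6 = 40
Convert II (Roman numeral) → 1 + 1 = 2 (decimal)
40 × 2 = 80
80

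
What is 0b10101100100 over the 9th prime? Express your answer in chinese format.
Convert 0b10101100100 (binary) → 1024 + 256 + 64 + 32 + 4 = 1380 (decimal)
Convert the 9th prime (prime index) → 23 (decimal)
Compute 1380 ÷ 23 = 60
Convert 60 (decimal) → 60 = 6×10 → 六十 (Chinese numeral)
六十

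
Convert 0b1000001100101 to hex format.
Convert 0b1000001100101 (binary) → 4096 + 64 + 32 + 4 + 1 = 4197 (decimal)
Convert 4197 (decimal) → 4197 = 1×4096 + 6×16 + 5 → 0x1065 (hexadecimal)
0x1065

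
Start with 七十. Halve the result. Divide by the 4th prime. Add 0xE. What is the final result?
Convert 七十 (Chinese numeral) → 7×10 = 70 (decimal)
Start: 70
70 ÷ 2 = 35
Convert the 4th prime (prime index) → 7 (decimal)
35 ÷ 7 = 5
Convert 0xE (hexadecimal) → 14 (decimal)
5 + 14 = 19
19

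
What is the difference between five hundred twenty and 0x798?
Convert five hundred twenty (English words) → 5×100 + 20 = 520 (decimal)
Convert 0x798 (hexadecimal) → 7×256 + 9×16 + 8 = 1944 (decimal)
Difference: |520 - 1944| = 1424
1424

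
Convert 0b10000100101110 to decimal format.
Convert 0b10000100101110 (binary) → 8192 + 256 + 32 + 8 + 4 + 2 = 8494 (decimal)
8494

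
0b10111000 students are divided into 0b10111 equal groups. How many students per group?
Convert 0b10111000 (binary) → 128 + 32 + 16 + 8 = 184 (decimal)
Convert 0b10111 (binary) → 16 + 4 + 2 + 1 = 23 (decimal)
Compute 184 ÷ 23 = 8
8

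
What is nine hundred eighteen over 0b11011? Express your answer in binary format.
Convert nine hundred eighteen (English words) → 9×100 + 18 = 918 (decimal)
Convert 0b11011 (binary) → 16 + 8 + 2 + 1 = 27 (decimal)
Compute 918 ÷ 27 = 34
Convert 34 (decimal) → 34 = 32 + 2 → 0b100010 (binary)
0b100010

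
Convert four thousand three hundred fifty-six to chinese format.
Convert four thousand three hundred fifty-six (English words) → 4×1000 + 3×100 + 56 = 4356 (decimal)
Convert 4356 (decimal) → 4356 = 4×1000 + 3×100 + 5×10 + 6 → 四千三百五十六 (Chinese numeral)
四千三百五十六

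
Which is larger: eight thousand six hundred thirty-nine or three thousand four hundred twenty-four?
Convert eight thousand six hundred thirty-nine (English words) → 8×1000 + 6×100 + 39 = 8639 (decimal)
Convert three thousand four hundred twenty-four (English words) → 3×1000 + 4×100 + 24 = 3424 (decimal)
Compare 8639 vs 3424: larger = 8639
8639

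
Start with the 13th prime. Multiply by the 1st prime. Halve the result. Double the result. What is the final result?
Convert the 13th prime (prime index) → 41 (decimal)
Start: 41
Convert the 1st prime (prime index) → 2 (decimal)
41 × 2 = 82
82 ÷ 2 = 41
41 × 2 = 82
82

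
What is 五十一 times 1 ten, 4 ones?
Convert 五十一 (Chinese numeral) → 5×10 + 1 = 51 (decimal)
Convert 1 ten, 4 ones (place-value notation) → 1×10 + 4 = 14 (decimal)
Compute 51 × 14 = 714
714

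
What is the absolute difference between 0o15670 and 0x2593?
Convert 0o15670 (octal) → 1×4096 + 5×512 + 6×64 + 7×8 = 7096 (decimal)
Convert 0x2593 (hexadecimal) → 2×4096 + 5×256 + 9×16 + 3 = 9619 (decimal)
Compute |7096 - 9619| = 2523
2523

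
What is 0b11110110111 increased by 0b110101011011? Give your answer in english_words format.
Convert 0b11110110111 (binary) → 1024 + 512 + 256 + 128 + 32 + 16 + 4 + 2 + 1 = 1975 (decimal)
Convert 0b110101011011 (binary) → 2048 + 1024 + 256 + 64 + 16 + 8 + 2 + 1 = 3419 (decimal)
Compute 1975 + 3419 = 5394
Convert 5394 (decimal) → 5394 = 5×1000 + 3×100 + 94 → five thousand three hundred ninety-four (English words)
five thousand three hundred ninety-four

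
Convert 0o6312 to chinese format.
Convert 0o6312 (octal) → 6×512 + 3×64 + 1×8 + 2 = 3274 (decimal)
Convert 3274 (decimal) → 3274 = 3×1000 + 2×100 + 7×10 + 4 → 三千二百七十四 (Chinese numeral)
三千二百七十四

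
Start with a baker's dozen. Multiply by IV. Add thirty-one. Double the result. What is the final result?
Convert a baker's dozen (colloquial) → 13 (decimal)
Start: 13
Convert IV (Roman numeral) → 4 (decimal)
13 × 4 = 52
Convert thirty-one (English words) → 31 (decimal)
52 + 31 = 83
83 × 2 = 166
166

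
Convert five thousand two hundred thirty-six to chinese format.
Convert five thousand two hundred thirty-six (English words) → 5×1000 + 2×100 + 36 = 5236 (decimal)
Convert 5236 (decimal) → 5236 = 5×1000 + 2×100 + 3×10 + 6 → 五千二百三十六 (Chinese numeral)
五千二百三十六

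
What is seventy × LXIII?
Convert seventy (English words) → 70 (decimal)
Convert LXIII (Roman numeral) → 50 + 10 + 1 + 1 + 1 = 63 (decimal)
Compute 70 × 63 = 4410
4410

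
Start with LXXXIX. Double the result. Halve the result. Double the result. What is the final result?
Convert LXXXIX (Roman numeral) → 50 + 10 + 10 + 10 + 9 = 89 (decimal)
Start: 89
89 × 2 = 178
178 ÷ 2 = 89
89 × 2 = 178
178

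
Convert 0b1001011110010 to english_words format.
Convert 0b1001011110010 (binary) → 4096 + 512 + 128 + 64 + 32 + 16 + 2 = 4850 (decimal)
Convert 4850 (decimal) → 4850 = 4×1000 + 8×100 + 50 → four thousand eight hundred fifty (English words)
four thousand eight hundred fifty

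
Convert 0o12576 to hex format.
Convert 0o12576 (octal) → 1×4096 + 2×512 + 5×64 + 7×8 + 6 = 5502 (decimal)
Convert 5502 (decimal) → 5502 = 1×4096 + 5×256 + 7×16 + 14 → 0x157E (hexadecimal)
0x157E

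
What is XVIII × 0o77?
Convert XVIII (Roman numeral) → 10 + 5 + 1 + 1 + 1 = 18 (decimal)
Convert 0o77 (octal) → 7×8 + 7 = 63 (decimal)
Compute 18 × 63 = 1134
1134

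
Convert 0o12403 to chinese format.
Convert 0o12403 (octal) → 1×4096 + 2×512 + 4×64 + 3 = 5379 (decimal)
Convert 5379 (decimal) → 5379 = 5×1000 + 3×100 + 7×10 + 9 → 五千三百七十九 (Chinese numeral)
五千三百七十九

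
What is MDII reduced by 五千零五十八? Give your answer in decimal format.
Convert MDII (Roman numeral) → 1000 + 500 + 1 + 1 = 1502 (decimal)
Convert 五千零五十八 (Chinese numeral) → 5×1000 + 5×10 + 8 = 5058 (decimal)
Compute 1502 - 5058 = -3556
-3556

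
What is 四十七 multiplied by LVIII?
Convert 四十七 (Chinese numeral) → 4×10 + 7 = 47 (decimal)
Convert LVIII (Roman numeral) → 50 + 5 + 1 + 1 + 1 = 58 (decimal)
Compute 47 × 58 = 2726
2726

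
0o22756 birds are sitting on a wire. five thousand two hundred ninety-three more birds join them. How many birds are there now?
Convert 0o22756 (octal) → 2×4096 + 2×512 + 7×64 + 5×8 + 6 = 9710 (decimal)
Convert five thousand two hundred ninety-three (English words) → 5×1000 + 2×100 + 93 = 5293 (decimal)
Compute 9710 + 5293 = 15003
15003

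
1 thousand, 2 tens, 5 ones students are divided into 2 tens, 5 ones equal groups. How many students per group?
Convert 1 thousand, 2 tens, 5 ones (place-value notation) → 1×1000 + 2×10 + 5 = 1025 (decimal)
Convert 2 tens, 5 ones (place-value notation) → 2×10 + 5 = 25 (decimal)
Compute 1025 ÷ 25 = 41
41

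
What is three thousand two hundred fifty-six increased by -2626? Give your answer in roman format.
Convert three thousand two hundred fifty-six (English words) → 3×1000 + 2×100 + 56 = 3256 (decimal)
Compute 3256 + -2626 = 630
Convert 630 (decimal) → 630 = 500 + 100 + 10 + 10 + 10 → DCXXX (Roman numeral)
DCXXX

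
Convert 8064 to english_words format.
Convert 8064 (decimal) → 8064 = 8×1000 + 64 → eight thousand sixty-four (English words)
eight thousand sixty-four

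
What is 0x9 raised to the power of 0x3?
Convert 0x9 (hexadecimal) → 9 (decimal)
Convert 0x3 (hexadecimal) → 3 (decimal)
Compute 9 ^ 3 = 729
729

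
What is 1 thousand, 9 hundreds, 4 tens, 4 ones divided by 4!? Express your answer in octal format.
Convert 1 thousand, 9 hundreds, 4 tens, 4 ones (place-value notation) → 1×1000 + 9×100 + 4×10 + 4 = 1944 (decimal)
Convert 4! (factorial) → 24 (decimal)
Compute 1944 ÷ 24 = 81
Convert 81 (decimal) → 81 = 1×64 + 2×8 + 1 → 0o121 (octal)
0o121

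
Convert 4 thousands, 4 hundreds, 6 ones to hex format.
Convert 4 thousands, 4 hundreds, 6 ones (place-value notation) → 4×1000 + 4×100 + 6 = 4406 (decimal)
Convert 4406 (decimal) → 4406 = 1×4096 + 1×256 + 3×16 + 6 → 0x1136 (hexadecimal)
0x1136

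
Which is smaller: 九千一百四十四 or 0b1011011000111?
Convert 九千一百四十四 (Chinese numeral) → 9×1000 + 1×100 + 4×10 + 4 = 9144 (decimal)
Convert 0b1011011000111 (binary) → 4096 + 1024 + 512 + 128 + 64 + 4 + 2 + 1 = 5831 (decimal)
Compare 9144 vs 5831: smaller = 5831
5831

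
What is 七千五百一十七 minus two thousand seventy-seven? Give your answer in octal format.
Convert 七千五百一十七 (Chinese numeral) → 7×1000 + 5×100 + 1×10 + 7 = 7517 (decimal)
Convert two thousand seventy-seven (English words) → 2×1000 + 77 = 2077 (decimal)
Compute 7517 - 2077 = 5440
Convert 5440 (decimal) → 5440 = 1×4096 + 2×512 + 5×64 → 0o12500 (octal)
0o12500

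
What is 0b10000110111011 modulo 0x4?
Convert 0b10000110111011 (binary) → 8192 + 256 + 128 + 32 + 16 + 8 + 2 + 1 = 8635 (decimal)
Convert 0x4 (hexadecimal) → 4 (decimal)
Compute 8635 mod 4 = 3
3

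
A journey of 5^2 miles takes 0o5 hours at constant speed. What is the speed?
Convert 5^2 (power) → 25 (decimal)
Convert 0o5 (octal) → 5 (decimal)
Compute 25 ÷ 5 = 5
5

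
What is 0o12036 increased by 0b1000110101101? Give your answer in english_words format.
Convert 0o12036 (octal) → 1×4096 + 2×512 + 3×8 + 6 = 5150 (decimal)
Convert 0b1000110101101 (binary) → 4096 + 256 + 128 + 32 + 8 + 4 + 1 = 4525 (decimal)
Compute 5150 + 4525 = 9675
Convert 9675 (decimal) → 9675 = 9×1000 + 6×100 + 75 → nine thousand six hundred seventy-five (English words)
nine thousand six hundred seventy-five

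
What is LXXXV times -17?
Convert LXXXV (Roman numeral) → 50 + 10 + 10 + 10 + 5 = 85 (decimal)
Compute 85 × -17 = -1445
-1445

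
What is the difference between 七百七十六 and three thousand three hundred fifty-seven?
Convert 七百七十六 (Chinese numeral) → 7×100 + 7×10 + 6 = 776 (decimal)
Convert three thousand three hundred fifty-seven (English words) → 3×1000 + 3×100 + 57 = 3357 (decimal)
Difference: |776 - 3357| = 2581
2581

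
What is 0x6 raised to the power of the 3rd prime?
Convert 0x6 (hexadecimal) → 6 (decimal)
Convert the 3rd prime (prime index) → 5 (decimal)
Compute 6 ^ 5 = 7776
7776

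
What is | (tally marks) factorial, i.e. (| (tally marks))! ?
Convert | (tally marks) → 1 (decimal)
Compute 1! = 1
1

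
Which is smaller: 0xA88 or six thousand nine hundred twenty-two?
Convert 0xA88 (hexadecimal) → 10×256 + 8×16 + 8 = 2696 (decimal)
Convert six thousand nine hundred twenty-two (English words) → 6×1000 + 9×100 + 22 = 6922 (decimal)
Compare 2696 vs 6922: smaller = 2696
2696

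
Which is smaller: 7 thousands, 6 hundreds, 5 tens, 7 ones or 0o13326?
Convert 7 thousands, 6 hundreds, 5 tens, 7 ones (place-value notation) → 7×1000 + 6×100 + 5×10 + 7 = 7657 (decimal)
Convert 0o13326 (octal) → 1×4096 + 3×512 + 3×64 + 2×8 + 6 = 5846 (decimal)
Compare 7657 vs 5846: smaller = 5846
5846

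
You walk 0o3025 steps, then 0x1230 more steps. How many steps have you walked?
Convert 0o3025 (octal) → 3×512 + 2×8 + 5 = 1557 (decimal)
Convert 0x1230 (hexadecimal) → 1×4096 + 2×256 + 3×16 = 4656 (decimal)
Compute 1557 + 4656 = 6213
6213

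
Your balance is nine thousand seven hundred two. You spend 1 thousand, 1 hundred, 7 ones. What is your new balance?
Convert nine thousand seven hundred two (English words) → 9×1000 + 7×100 + 2 = 9702 (decimal)
Convert 1 thousand, 1 hundred, 7 ones (place-value notation) → 1×1000 + 1×100 + 7 = 1107 (decimal)
Compute 9702 - 1107 = 8595
8595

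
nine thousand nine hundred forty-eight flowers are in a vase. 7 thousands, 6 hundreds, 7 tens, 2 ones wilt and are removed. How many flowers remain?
Convert nine thousand nine hundred forty-eight (English words) → 9×1000 + 9×100 + 48 = 9948 (decimal)
Convert 7 thousands, 6 hundreds, 7 tens, 2 ones (place-value notation) → 7×1000 + 6×100 + 7×10 + 2 = 7672 (decimal)
Compute 9948 - 7672 = 2276
2276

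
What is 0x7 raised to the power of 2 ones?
Convert 0x7 (hexadecimal) → 7 (decimal)
Convert 2 ones (place-value notation) → 2 (decimal)
Compute 7 ^ 2 = 49
49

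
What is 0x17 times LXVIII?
Convert 0x17 (hexadecimal) → 1×16 + 7 = 23 (decimal)
Convert LXVIII (Roman numeral) → 50 + 10 + 5 + 1 + 1 + 1 = 68 (decimal)
Compute 23 × 68 = 1564
1564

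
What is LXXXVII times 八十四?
Convert LXXXVII (Roman numeral) → 50 + 10 + 10 + 10 + 5 + 1 + 1 = 87 (decimal)
Convert 八十四 (Chinese numeral) → 8×10 + 4 = 84 (decimal)
Compute 87 × 84 = 7308
7308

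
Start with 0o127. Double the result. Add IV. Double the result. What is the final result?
Convert 0o127 (octal) → 1×64 + 2×8 + 7 = 87 (decimal)
Start: 87
87 × 2 = 174
Convert IV (Roman numeral) → 4 (decimal)
174 + 4 = 178
178 × 2 = 356
356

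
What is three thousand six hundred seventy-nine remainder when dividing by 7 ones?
Convert three thousand six hundred seventy-nine (English words) → 3×1000 + 6×100 + 79 = 3679 (decimal)
Convert 7 ones (place-value notation) → 7 (decimal)
Compute 3679 mod 7 = 4
4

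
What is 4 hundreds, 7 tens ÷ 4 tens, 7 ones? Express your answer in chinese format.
Convert 4 hundreds, 7 tens (place-value notation) → 4×100 + 7×10 = 470 (decimal)
Convert 4 tens, 7 ones (place-value notation) → 4×10 + 7 = 47 (decimal)
Compute 470 ÷ 47 = 10
Convert 10 (decimal) → 10 = 1×10 → 十 (Chinese numeral)
十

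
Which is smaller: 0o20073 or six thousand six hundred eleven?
Convert 0o20073 (octal) → 2×4096 + 7×8 + 3 = 8251 (decimal)
Convert six thousand six hundred eleven (English words) → 6×1000 + 6×100 + 11 = 6611 (decimal)
Compare 8251 vs 6611: smaller = 6611
6611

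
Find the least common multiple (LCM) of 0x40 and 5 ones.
Convert 0x40 (hexadecimal) → 4×16 = 64 (decimal)
Convert 5 ones (place-value notation) → 5 (decimal)
Compute lcm(64, 5) = 320
320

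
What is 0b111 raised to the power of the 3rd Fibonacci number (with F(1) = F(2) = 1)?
Convert 0b111 (binary) → 4 + 2 + 1 = 7 (decimal)
Convert the 3rd Fibonacci number (with F(1) = F(2) = 1) (Fibonacci index) → 1, 1, 2 → 2 (decimal)
Compute 7 ^ 2 = 49
49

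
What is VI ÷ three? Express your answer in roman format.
Convert VI (Roman numeral) → 5 + 1 = 6 (decimal)
Convert three (English words) → 3 (decimal)
Compute 6 ÷ 3 = 2
Convert 2 (decimal) → 2 = 1 + 1 → II (Roman numeral)
II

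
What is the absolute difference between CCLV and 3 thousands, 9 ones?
Convert CCLV (Roman numeral) → 100 + 100 + 50 + 5 = 255 (decimal)
Convert 3 thousands, 9 ones (place-value notation) → 3×1000 + 9 = 3009 (decimal)
Compute |255 - 3009| = 2754
2754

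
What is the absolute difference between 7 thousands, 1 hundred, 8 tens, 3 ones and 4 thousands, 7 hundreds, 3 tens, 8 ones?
Convert 7 thousands, 1 hundred, 8 tens, 3 ones (place-value notation) → 7×1000 + 1×100 + 8×10 + 3 = 7183 (decimal)
Convert 4 thousands, 7 hundreds, 3 tens, 8 ones (place-value notation) → 4×1000 + 7×100 + 3×10 + 8 = 4738 (decimal)
Compute |7183 - 4738| = 2445
2445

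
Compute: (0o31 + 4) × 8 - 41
Convert 0o31 (octal) → 3×8 + 1 = 25 (decimal)
Expression in decimal: (25 + 4) × 8 - 41
Parentheses first: 25 + 4 = 29
Multiply: 29 × 8 = 232
Subtract: 232 - 41 = 191
191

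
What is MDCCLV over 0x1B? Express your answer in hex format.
Convert MDCCLV (Roman numeral) → 1000 + 500 + 100 + 100 + 50 + 5 = 1755 (decimal)
Convert 0x1B (hexadecimal) → 1×16 + 11 = 27 (decimal)
Compute 1755 ÷ 27 = 65
Convert 65 (decimal) → 65 = 4×16 + 1 → 0x41 (hexadecimal)
0x41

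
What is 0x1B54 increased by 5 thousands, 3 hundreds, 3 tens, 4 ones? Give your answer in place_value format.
Convert 0x1B54 (hexadecimal) → 1×4096 + 11×256 + 5×16 + 4 = 6996 (decimal)
Convert 5 thousands, 3 hundreds, 3 tens, 4 ones (place-value notation) → 5×1000 + 3×100 + 3×10 + 4 = 5334 (decimal)
Compute 6996 + 5334 = 12330
Convert 12330 (decimal) → 12330 = 12×1000 + 3×100 + 3×10 → 12 thousands, 3 hundreds, 3 tens (place-value notation)
12 thousands, 3 hundreds, 3 tens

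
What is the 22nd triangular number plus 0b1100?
The 22nd triangular number = 22×23/2 = 253
Convert 0b1100 (binary) → 8 + 4 = 12 (decimal)
Compute 253 + 12 = 265
265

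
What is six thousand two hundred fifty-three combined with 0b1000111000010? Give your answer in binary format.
Convert six thousand two hundred fifty-three (English words) → 6×1000 + 2×100 + 53 = 6253 (decimal)
Convert 0b1000111000010 (binary) → 4096 + 256 + 128 + 64 + 2 = 4546 (decimal)
Compute 6253 + 4546 = 10799
Convert 10799 (decimal) → 10799 = 8192 + 2048 + 512 + 32 + 8 + 4 + 2 + 1 → 0b10101000101111 (binary)
0b10101000101111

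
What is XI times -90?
Convert XI (Roman numeral) → 10 + 1 = 11 (decimal)
Compute 11 × -90 = -990
-990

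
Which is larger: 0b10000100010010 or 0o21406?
Convert 0b10000100010010 (binary) → 8192 + 256 + 16 + 2 = 8466 (decimal)
Convert 0o21406 (octal) → 2×4096 + 1×512 + 4×64 + 6 = 8966 (decimal)
Compare 8466 vs 8966: larger = 8966
8966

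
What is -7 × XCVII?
Convert XCVII (Roman numeral) → 90 + 5 + 1 + 1 = 97 (decimal)
Compute -7 × 97 = -679
-679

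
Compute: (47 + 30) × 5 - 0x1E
Convert 0x1E (hexadecimal) → 1×16 + 14 = 30 (decimal)
Expression in decimal: (47 + 30) × 5 - 30
Parentheses first: 47 + 30 = 77
Multiply: 77 × 5 = 385
Subtract: 385 - 30 = 355
355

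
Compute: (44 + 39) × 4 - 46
Parentheses first: 44 + 39 = 83
Multiply: 83 × 4 = 332
Subtract: 332 - 46 = 286
286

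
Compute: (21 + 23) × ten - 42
Convert ten (English words) → 10 (decimal)
Expression in decimal: (21 + 23) × 10 - 42
Parentheses first: 21 + 23 = 44
Multiply: 44 × 10 = 440
Subtract: 440 - 42 = 398
398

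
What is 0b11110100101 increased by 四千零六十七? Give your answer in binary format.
Convert 0b11110100101 (binary) → 1024 + 512 + 256 + 128 + 32 + 4 + 1 = 1957 (decimal)
Convert 四千零六十七 (Chinese numeral) → 4×1000 + 6×10 + 7 = 4067 (decimal)
Compute 1957 + 4067 = 6024
Convert 6024 (decimal) → 6024 = 4096 + 1024 + 512 + 256 + 128 + 8 → 0b1011110001000 (binary)
0b1011110001000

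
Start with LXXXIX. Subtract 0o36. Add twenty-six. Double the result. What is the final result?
Convert LXXXIX (Roman numeral) → 50 + 10 + 10 + 10 + 9 = 89 (decimal)
Start: 89
Convert 0o36 (octal) → 3×8 + 6 = 30 (decimal)
89 - 30 = 59
Convert twenty-six (English words) → 26 (decimal)
59 + 26 = 85
85 × 2 = 170
170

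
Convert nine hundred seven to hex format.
Convert nine hundred seven (English words) → 9×100 + 7 = 907 (decimal)
Convert 907 (decimal) → 907 = 3×256 + 8×16 + 11 → 0x38B (hexadecimal)
0x38B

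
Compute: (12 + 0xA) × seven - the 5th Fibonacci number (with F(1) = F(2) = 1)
Convert 0xA (hexadecimal) → 10 (decimal)
Convert seven (English words) → 7 (decimal)
Convert the 5th Fibonacci number (with F(1) = F(2) = 1) (Fibonacci index) → 1, 1, 2, 3, 5 → 5 (decimal)
Expression in decimal: (12 + 10) × 7 - 5
Parentheses first: 12 + 10 = 22
Multiply: 22 × 7 = 154
Subtract: 154 - 5 = 149
149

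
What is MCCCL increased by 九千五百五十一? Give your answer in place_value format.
Convert MCCCL (Roman numeral) → 1000 + 100 + 100 + 100 + 50 = 1350 (decimal)
Convert 九千五百五十一 (Chinese numeral) → 9×1000 + 5×100 + 5×10 + 1 = 9551 (decimal)
Compute 1350 + 9551 = 10901
Convert 10901 (decimal) → 10901 = 10×1000 + 9×100 + 1 → 10 thousands, 9 hundreds, 1 one (place-value notation)
10 thousands, 9 hundreds, 1 one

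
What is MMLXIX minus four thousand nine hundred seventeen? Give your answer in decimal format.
Convert MMLXIX (Roman numeral) → 1000 + 1000 + 50 + 10 + 9 = 2069 (decimal)
Convert four thousand nine hundred seventeen (English words) → 4×1000 + 9×100 + 17 = 4917 (decimal)
Compute 2069 - 4917 = -2848
-2848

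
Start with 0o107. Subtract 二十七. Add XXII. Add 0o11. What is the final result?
Convert 0o107 (octal) → 1×64 + 7 = 71 (decimal)
Start: 71
Convert 二十七 (Chinese numeral) → 2×10 + 7 = 27 (decimal)
71 - 27 = 44
Convert XXII (Roman numeral) → 10 + 10 + 1 + 1 = 22 (decimal)
44 + 22 = 66
Convert 0o11 (octal) → 1×8 + 1 = 9 (decimal)
66 + 9 = 75
75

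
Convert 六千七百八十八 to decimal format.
Convert 六千七百八十八 (Chinese numeral) → 6×1000 + 7×100 + 8×10 + 8 = 6788 (decimal)
6788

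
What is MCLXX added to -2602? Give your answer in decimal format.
Convert MCLXX (Roman numeral) → 1000 + 100 + 50 + 10 + 10 = 1170 (decimal)
Compute 1170 + -2602 = -1432
-1432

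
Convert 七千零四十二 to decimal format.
Convert 七千零四十二 (Chinese numeral) → 7×1000 + 4×10 + 2 = 7042 (decimal)
7042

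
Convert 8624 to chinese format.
Convert 8624 (decimal) → 8624 = 8×1000 + 6×100 + 2×10 + 4 → 八千六百二十四 (Chinese numeral)
八千六百二十四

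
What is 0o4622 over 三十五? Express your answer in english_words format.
Convert 0o4622 (octal) → 4×512 + 6×64 + 2×8 + 2 = 2450 (decimal)
Convert 三十五 (Chinese numeral) → 3×10 + 5 = 35 (decimal)
Compute 2450 ÷ 35 = 70
Convert 70 (decimal) → seventy (English words)
seventy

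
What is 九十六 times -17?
Convert 九十六 (Chinese numeral) → 9×10 + 6 = 96 (decimal)
Compute 96 × -17 = -1632
-1632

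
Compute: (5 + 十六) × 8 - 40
Convert 十六 (Chinese numeral) → 1×10 + 6 = 16 (decimal)
Expression in decimal: (5 + 16) × 8 - 40
Parentheses first: 5 + 16 = 21
Multiply: 21 × 8 = 168
Subtract: 168 - 40 = 128
128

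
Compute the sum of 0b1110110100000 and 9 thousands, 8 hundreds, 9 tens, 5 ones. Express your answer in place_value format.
Convert 0b1110110100000 (binary) → 4096 + 2048 + 1024 + 256 + 128 + 32 = 7584 (decimal)
Convert 9 thousands, 8 hundreds, 9 tens, 5 ones (place-value notation) → 9×1000 + 8×100 + 9×10 + 5 = 9895 (decimal)
Compute 7584 + 9895 = 17479
Convert 17479 (decimal) → 17479 = 17×1000 + 4×100 + 7×10 + 9 → 17 thousands, 4 hundreds, 7 tens, 9 ones (place-value notation)
17 thousands, 4 hundreds, 7 tens, 9 ones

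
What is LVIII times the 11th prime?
Convert LVIII (Roman numeral) → 50 + 5 + 1 + 1 + 1 = 58 (decimal)
Convert the 11th prime (prime index) → 31 (decimal)
Compute 58 × 31 = 1798
1798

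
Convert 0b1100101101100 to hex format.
Convert 0b1100101101100 (binary) → 4096 + 2048 + 256 + 64 + 32 + 8 + 4 = 6508 (decimal)
Convert 6508 (decimal) → 6508 = 1×4096 + 9×256 + 6×16 + 12 → 0x196C (hexadecimal)
0x196C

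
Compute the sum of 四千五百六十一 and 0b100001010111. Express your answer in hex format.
Convert 四千五百六十一 (Chinese numeral) → 4×1000 + 5×100 + 6×10 + 1 = 4561 (decimal)
Convert 0b100001010111 (binary) → 2048 + 64 + 16 + 4 + 2 + 1 = 2135 (decimal)
Compute 4561 + 2135 = 6696
Convert 6696 (decimal) → 6696 = 1×4096 + 10×256 + 2×16 + 8 → 0x1A28 (hexadecimal)
0x1A28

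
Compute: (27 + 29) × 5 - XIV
Convert XIV (Roman numeral) → 10 + 4 = 14 (decimal)
Expression in decimal: (27 + 29) × 5 - 14
Parentheses first: 27 + 29 = 56
Multiply: 56 × 5 = 280
Subtract: 280 - 14 = 266
266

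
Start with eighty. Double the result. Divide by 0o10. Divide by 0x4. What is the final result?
Convert eighty (English words) → 80 (decimal)
Start: 80
80 × 2 = 160
Convert 0o10 (octal) → 1×8 = 8 (decimal)
160 ÷ 8 = 20
Convert 0x4 (hexadecimal) → 4 (decimal)
20 ÷ 4 = 5
5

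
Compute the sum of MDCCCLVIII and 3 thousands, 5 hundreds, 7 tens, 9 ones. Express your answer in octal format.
Convert MDCCCLVIII (Roman numeral) → 1000 + 500 + 100 + 100 + 100 + 50 + 5 + 1 + 1 + 1 = 1858 (decimal)
Convert 3 thousands, 5 hundreds, 7 tens, 9 ones (place-value notation) → 3×1000 + 5×100 + 7×10 + 9 = 3579 (decimal)
Compute 1858 + 3579 = 5437
Convert 5437 (decimal) → 5437 = 1×4096 + 2×512 + 4×64 + 7×8 + 5 → 0o12475 (octal)
0o12475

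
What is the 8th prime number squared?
The 8th prime number = 19
Compute 19² = 19 × 19 = 361
361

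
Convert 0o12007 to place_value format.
Convert 0o12007 (octal) → 1×4096 + 2×512 + 7 = 5127 (decimal)
Convert 5127 (decimal) → 5127 = 5×1000 + 1×100 + 2×10 + 7 → 5 thousands, 1 hundred, 2 tens, 7 ones (place-value notation)
5 thousands, 1 hundred, 2 tens, 7 ones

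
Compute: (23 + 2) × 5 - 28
Parentheses first: 23 + 2 = 25
Multiply: 25 × 5 = 125
Subtract: 125 - 28 = 97
97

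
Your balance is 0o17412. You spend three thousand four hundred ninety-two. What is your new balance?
Convert 0o17412 (octal) → 1×4096 + 7×512 + 4×64 + 1×8 + 2 = 7946 (decimal)
Convert three thousand four hundred ninety-two (English words) → 3×1000 + 4×100 + 92 = 3492 (decimal)
Compute 7946 - 3492 = 4454
4454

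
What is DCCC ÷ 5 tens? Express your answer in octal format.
Convert DCCC (Roman numeral) → 500 + 100 + 100 + 100 = 800 (decimal)
Convert 5 tens (place-value notation) → 5×10 = 50 (decimal)
Compute 800 ÷ 50 = 16
Convert 16 (decimal) → 16 = 2×8 → 0o20 (octal)
0o20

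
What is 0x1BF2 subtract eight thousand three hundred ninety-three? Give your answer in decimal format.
Convert 0x1BF2 (hexadecimal) → 1×4096 + 11×256 + 15×16 + 2 = 7154 (decimal)
Convert eight thousand three hundred ninety-three (English words) → 8×1000 + 3×100 + 93 = 8393 (decimal)
Compute 7154 - 8393 = -1239
-1239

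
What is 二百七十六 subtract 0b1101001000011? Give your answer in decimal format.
Convert 二百七十六 (Chinese numeral) → 2×100 + 7×10 + 6 = 276 (decimal)
Convert 0b1101001000011 (binary) → 4096 + 2048 + 512 + 64 + 2 + 1 = 6723 (decimal)
Compute 276 - 6723 = -6447
-6447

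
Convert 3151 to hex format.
Convert 3151 (decimal) → 3151 = 12×256 + 4×16 + 15 → 0xC4F (hexadecimal)
0xC4F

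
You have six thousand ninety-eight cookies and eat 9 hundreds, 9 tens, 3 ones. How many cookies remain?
Convert six thousand ninety-eight (English words) → 6×1000 + 98 = 6098 (decimal)
Convert 9 hundreds, 9 tens, 3 ones (place-value notation) → 9×100 + 9×10 + 3 = 993 (decimal)
Compute 6098 - 993 = 5105
5105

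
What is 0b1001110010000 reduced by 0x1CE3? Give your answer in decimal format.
Convert 0b1001110010000 (binary) → 4096 + 512 + 256 + 128 + 16 = 5008 (decimal)
Convert 0x1CE3 (hexadecimal) → 1×4096 + 12×256 + 14×16 + 3 = 7395 (decimal)
Compute 5008 - 7395 = -2387
-2387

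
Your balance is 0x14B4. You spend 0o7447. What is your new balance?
Convert 0x14B4 (hexadecimal) → 1×4096 + 4×256 + 11×16 + 4 = 5300 (decimal)
Convert 0o7447 (octal) → 7×512 + 4×64 + 4×8 + 7 = 3879 (decimal)
Compute 5300 - 3879 = 1421
1421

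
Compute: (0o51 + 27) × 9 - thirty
Convert 0o51 (octal) → 5×8 + 1 = 41 (decimal)
Convert thirty (English words) → 30 (decimal)
Expression in decimal: (41 + 27) × 9 - 30
Parentheses first: 41 + 27 = 68
Multiply: 68 × 9 = 612
Subtract: 612 - 30 = 582
582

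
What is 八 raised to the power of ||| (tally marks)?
Convert 八 (Chinese numeral) → 8 (decimal)
Convert ||| (tally marks) → 3 (decimal)
Compute 8 ^ 3 = 512
512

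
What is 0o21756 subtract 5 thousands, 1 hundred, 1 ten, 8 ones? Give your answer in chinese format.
Convert 0o21756 (octal) → 2×4096 + 1×512 + 7×64 + 5×8 + 6 = 9198 (decimal)
Convert 5 thousands, 1 hundred, 1 ten, 8 ones (place-value notation) → 5×1000 + 1×100 + 1×10 + 8 = 5118 (decimal)
Compute 9198 - 5118 = 4080
Convert 4080 (decimal) → 4080 = 4×1000 + 8×10 → 四千零八十 (Chinese numeral)
四千零八十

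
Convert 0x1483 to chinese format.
Convert 0x1483 (hexadecimal) → 1×4096 + 4×256 + 8×16 + 3 = 5251 (decimal)
Convert 5251 (decimal) → 5251 = 5×1000 + 2×100 + 5×10 + 1 → 五千二百五十一 (Chinese numeral)
五千二百五十一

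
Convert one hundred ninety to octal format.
Convert one hundred ninety (English words) → 1×100 + 90 = 190 (decimal)
Convert 190 (decimal) → 190 = 2×64 + 7×8 + 6 → 0o276 (octal)
0o276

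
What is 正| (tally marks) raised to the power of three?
Convert 正| (tally marks) → 5 + 1 = 6 (decimal)
Convert three (English words) → 3 (decimal)
Compute 6 ^ 3 = 216
216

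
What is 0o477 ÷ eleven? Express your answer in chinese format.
Convert 0o477 (octal) → 4×64 + 7×8 + 7 = 319 (decimal)
Convert eleven (English words) → 11 (decimal)
Compute 319 ÷ 11 = 29
Convert 29 (decimal) → 29 = 2×10 + 9 → 二十九 (Chinese numeral)
二十九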